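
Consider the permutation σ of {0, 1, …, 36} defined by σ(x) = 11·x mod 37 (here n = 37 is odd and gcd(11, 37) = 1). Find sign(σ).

Start at x=36: 36 → 26 → 27 → 1 → 11 → 10 → 36 (one orbit).
Cycle type of π: 6×6 + 1; total 7 cycles.
sign(π) = (−1)^{n − #cycles} = (−1)^{37−7} = (−1)^30 = +1.
The Jacobi symbol (11|37) = +1 (Zolotarev) agrees.

+1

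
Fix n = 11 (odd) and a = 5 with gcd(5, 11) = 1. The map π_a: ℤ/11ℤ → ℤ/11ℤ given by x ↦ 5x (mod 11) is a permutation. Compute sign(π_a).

Trace 9: π^k(9) = [9, 1, 5, 3, 4] for k=0..4.
Decompose π into cycles: lengths [5, 5, 1] (3 cycles, including the fixed point 0).
11 − 3 = 8 transpositions; sign(π) = (−1)^8 = +1.

+1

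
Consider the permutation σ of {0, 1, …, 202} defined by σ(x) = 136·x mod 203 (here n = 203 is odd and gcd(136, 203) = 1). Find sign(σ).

Start at x=52: 52 → 170 → 181 → 53 → 103 → 1 → 136 → … (one orbit).
Cycle lengths of π_136 on ℤ/203ℤ: [42, 42, 42, 42, 7, 7, 7, 7, 6, 1]; 10 cycles in total.
Σ(ℓ_i−1) = 203−10 = 193; sign = (−1)^193 = -1.

-1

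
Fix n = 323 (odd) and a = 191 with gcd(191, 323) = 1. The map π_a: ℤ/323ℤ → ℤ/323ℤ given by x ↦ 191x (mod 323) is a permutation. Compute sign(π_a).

Trace 115: π^k(115) = [115, 1, 191, 305] for k=0..3.
The orbit structure of x ↦ 191x mod 323: 95 orbits of sizes [4, 4, 4, 4, 4, 4, 4, 4, 4, 4, 4, 4, 4, 4, 4, 4, 4, 4, 4, 4, 4, 4, 4, 4, 4, 4, 4, 4, 4, 4, 4, 4, 4, 4, 4, 4, 4, 4, 4, 4, 4, 4, 4, 4, 4, 4, 4, 4, 4, 4, 4, 4, 4, 4, 4, 4, 4, 4, 4, 4, 4, 4, 4, 4, 4, 4, 4, 4, 4, 4, 4, 4, 4, 4, 4, 4, 1, 1, 1, 1, 1, 1, 1, 1, 1, 1, 1, 1, 1, 1, 1, 1, 1, 1, 1].
With 95 cycles on 323 points, sign = (−1)^{323−95} = +1.
The Jacobi symbol (191|323) = +1 (Zolotarev) agrees.

+1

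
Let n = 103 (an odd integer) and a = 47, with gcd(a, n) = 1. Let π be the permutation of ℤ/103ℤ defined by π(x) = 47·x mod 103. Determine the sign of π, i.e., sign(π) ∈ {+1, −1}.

Start at x=56: 56 → 57 → 1 → 47 → 46 → 102 → 56 (one orbit).
π_47 has 18 disjoint cycles with lengths [6, 6, 6, 6, 6, 6, 6, 6, 6, 6, 6, 6, 6, 6, 6, 6, 6, 1] on {0,…,102}.
With 18 cycles on 103 points, sign = (−1)^{103−18} = -1.

-1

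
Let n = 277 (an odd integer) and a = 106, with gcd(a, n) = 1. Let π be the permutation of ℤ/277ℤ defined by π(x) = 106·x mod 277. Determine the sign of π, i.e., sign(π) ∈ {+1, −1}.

Start at x=270: 270 → 89 → 16 → 34 → 3 → 41 → 191 → … (one orbit).
3 cycles of lengths [138, 138, 1].
n − c = 277 − 3 = 274; sign = (−1)^274 = +1.
Zolotarev: (106|277) = +1, matching the cycle-count sign.

+1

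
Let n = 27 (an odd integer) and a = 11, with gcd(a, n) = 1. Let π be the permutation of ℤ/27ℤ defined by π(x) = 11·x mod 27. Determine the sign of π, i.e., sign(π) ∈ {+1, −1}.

-1

Orbit of 19 under x↦11x: [19, 20, 4, 17, 25, 5, 1]… (length divides ord_27(11)).
Cycle lengths of π_11 on ℤ/27ℤ: [18, 6, 2, 1]; 4 cycles in total.
27 − 4 = 23 transpositions; sign(π) = (−1)^23 = -1.
(11|27)_J = -1 (Zolotarev's lemma cross-check).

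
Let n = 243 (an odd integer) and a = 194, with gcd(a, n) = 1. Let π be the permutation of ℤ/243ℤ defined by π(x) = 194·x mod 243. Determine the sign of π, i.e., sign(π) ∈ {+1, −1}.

-1

Orbit of 92 under x↦194x: [92, 109, 5, 241, 98, 58, 74]… (length divides ord_243(194)).
Cycle lengths of π_194 on ℤ/243ℤ: [162, 54, 18, 6, 2, 1]; 6 cycles in total.
sign(π) = (−1)^{n − #cycles} = (−1)^{243−6} = (−1)^237 = -1.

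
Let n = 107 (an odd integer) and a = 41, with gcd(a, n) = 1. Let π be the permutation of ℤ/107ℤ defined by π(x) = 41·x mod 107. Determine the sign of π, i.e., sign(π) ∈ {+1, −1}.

Orbit of 56 under x↦41x: [56, 49, 83, 86, 102, 9, 48]… (length divides ord_107(41)).
3 cycles of lengths [53, 53, 1].
With 3 cycles on 107 points, sign = (−1)^{107−3} = +1.

+1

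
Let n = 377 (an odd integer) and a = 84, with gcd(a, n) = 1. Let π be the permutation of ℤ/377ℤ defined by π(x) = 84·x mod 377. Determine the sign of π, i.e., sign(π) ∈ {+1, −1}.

Trace 201: π^k(201) = [201, 296, 359, 373, 41, 51, 137] for k=0..6.
Cycle lengths of π_84 on ℤ/377ℤ: [84, 84, 84, 84, 28, 12, 1]; 7 cycles in total.
With 7 cycles on 377 points, sign = (−1)^{377−7} = +1.

+1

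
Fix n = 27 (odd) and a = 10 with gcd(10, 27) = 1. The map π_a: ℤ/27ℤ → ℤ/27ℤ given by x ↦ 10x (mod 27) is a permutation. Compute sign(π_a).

+1

Start at x=19: 19 → 1 → 10 → 19 (one orbit).
The orbit structure of x ↦ 10x mod 27: 15 orbits of sizes [3, 3, 3, 3, 3, 3, 1, 1, 1, 1, 1, 1, 1, 1, 1].
n − c = 27 − 15 = 12; sign = (−1)^12 = +1.
Check: (10/27) = +1 by Zolotarev.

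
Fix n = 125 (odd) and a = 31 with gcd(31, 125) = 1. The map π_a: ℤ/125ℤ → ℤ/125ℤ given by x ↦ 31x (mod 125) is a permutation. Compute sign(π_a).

+1

Orbit of 76 under x↦31x: [76, 106, 36, 116, 96, 101, 6]… (length divides ord_125(31)).
Cycle lengths of π_31 on ℤ/125ℤ: [25, 25, 25, 25, 5, 5, 5, 5, 1, 1, 1, 1, 1]; 13 cycles in total.
13 cycles on 125: each ℓ→(−1)^(ℓ−1), product (−1)^112 = +1.
(31|125)_J = +1 (Zolotarev's lemma cross-check).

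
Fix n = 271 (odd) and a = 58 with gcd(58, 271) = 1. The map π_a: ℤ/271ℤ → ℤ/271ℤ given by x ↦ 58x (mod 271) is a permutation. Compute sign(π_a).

-1

Trace 243: π^k(243) = [243, 2, 116, 224, 255, 156, 105] for k=0..6.
Cycle lengths of π_58 on ℤ/271ℤ: [270, 1]; 2 cycles in total.
sign(π) = (−1)^{n − #cycles} = (−1)^{271−2} = (−1)^269 = -1.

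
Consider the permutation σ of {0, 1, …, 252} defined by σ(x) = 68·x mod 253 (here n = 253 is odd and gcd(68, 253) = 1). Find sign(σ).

Trace 252: π^k(252) = [252, 185, 183, 47, 160, 1, 68] for k=0..6.
Cycle type of π: 10×23 + 2×11 + 1; total 35 cycles.
253 − 35 = 218 transpositions; sign(π) = (−1)^218 = +1.

+1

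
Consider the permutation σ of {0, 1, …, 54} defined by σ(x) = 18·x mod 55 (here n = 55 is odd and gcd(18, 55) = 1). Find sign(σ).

+1

Trace 2: π^k(2) = [2, 36, 43, 4, 17, 31, 8] for k=0..6.
Decompose π into cycles: lengths [20, 20, 10, 4, 1] (5 cycles, including the fixed point 0).
55 − 5 = 50 transpositions; sign(π) = (−1)^50 = +1.
Zolotarev: (18|55) = +1, matching the cycle-count sign.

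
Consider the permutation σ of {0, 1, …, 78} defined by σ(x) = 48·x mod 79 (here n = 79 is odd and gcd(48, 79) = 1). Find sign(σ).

-1

Orbit of 13 under x↦48x: [13, 71, 11, 54, 64, 70, 42]… (length divides ord_79(48)).
π_48 has 2 disjoint cycles with lengths [78, 1] on {0,…,78}.
2 cycles on 79: each ℓ→(−1)^(ℓ−1), product (−1)^77 = -1.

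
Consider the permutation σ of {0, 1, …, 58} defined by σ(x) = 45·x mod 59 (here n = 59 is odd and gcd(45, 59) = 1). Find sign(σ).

Start at x=21: 21 → 1 → 45 → 19 → 29 → 7 → 20 → … (one orbit).
π_45 has 3 disjoint cycles with lengths [29, 29, 1] on {0,…,58}.
3 cycles on 59: each ℓ→(−1)^(ℓ−1), product (−1)^56 = +1.

+1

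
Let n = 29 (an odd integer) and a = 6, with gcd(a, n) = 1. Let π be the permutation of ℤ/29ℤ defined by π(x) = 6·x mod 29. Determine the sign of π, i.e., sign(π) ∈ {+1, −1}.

+1

Orbit of 22 under x↦6x: [22, 16, 9, 25, 5, 1, 6]… (length divides ord_29(6)).
Decompose π into cycles: lengths [14, 14, 1] (3 cycles, including the fixed point 0).
sign(π) = (−1)^{n − #cycles} = (−1)^{29−3} = (−1)^26 = +1.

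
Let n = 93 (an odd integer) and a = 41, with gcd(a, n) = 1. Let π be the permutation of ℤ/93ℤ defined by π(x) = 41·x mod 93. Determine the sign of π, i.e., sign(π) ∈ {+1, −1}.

-1

Trace 7: π^k(7) = [7, 8, 49, 56, 64, 20, 76] for k=0..6.
Cycle lengths of π_41 on ℤ/93ℤ: [30, 30, 15, 15, 2, 1]; 6 cycles in total.
6 cycles on 93: each ℓ→(−1)^(ℓ−1), product (−1)^87 = -1.
The Jacobi symbol (41|93) = -1 (Zolotarev) agrees.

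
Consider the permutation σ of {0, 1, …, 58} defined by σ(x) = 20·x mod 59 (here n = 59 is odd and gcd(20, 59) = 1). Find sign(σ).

Start at x=12: 12 → 4 → 21 → 7 → 22 → 27 → 9 → … (one orbit).
Cycle lengths of π_20 on ℤ/59ℤ: [29, 29, 1]; 3 cycles in total.
3 cycles on 59: each ℓ→(−1)^(ℓ−1), product (−1)^56 = +1.

+1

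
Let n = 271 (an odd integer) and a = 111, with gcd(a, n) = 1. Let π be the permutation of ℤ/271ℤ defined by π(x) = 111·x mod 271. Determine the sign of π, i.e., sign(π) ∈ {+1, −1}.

-1

Start at x=248: 248 → 157 → 83 → 270 → 160 → 145 → 106 → … (one orbit).
Cycle lengths of π_111 on ℤ/271ℤ: [54, 54, 54, 54, 54, 1]; 6 cycles in total.
sign(π) = (−1)^{n − #cycles} = (−1)^{271−6} = (−1)^265 = -1.
Zolotarev: (111|271) = -1, matching the cycle-count sign.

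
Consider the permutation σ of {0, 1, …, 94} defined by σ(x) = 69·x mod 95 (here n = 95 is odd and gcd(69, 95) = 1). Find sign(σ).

Start at x=84: 84 → 1 → 69 → 11 → 94 → 26 → 84 (one orbit).
The orbit structure of x ↦ 69x mod 95: 18 orbits of sizes [6, 6, 6, 6, 6, 6, 6, 6, 6, 6, 6, 6, 6, 6, 6, 2, 2, 1].
sign(π) = (−1)^{n − #cycles} = (−1)^{95−18} = (−1)^77 = -1.
Check: (69/95) = -1 by Zolotarev.

-1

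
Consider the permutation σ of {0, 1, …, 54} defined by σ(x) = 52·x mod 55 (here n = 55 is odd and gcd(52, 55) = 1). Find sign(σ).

Orbit of 16 under x↦52x: [16, 7, 34, 8, 31, 17, 4]… (length divides ord_55(52)).
5 cycles of lengths [20, 20, 10, 4, 1].
5 cycles on 55: each ℓ→(−1)^(ℓ−1), product (−1)^50 = +1.

+1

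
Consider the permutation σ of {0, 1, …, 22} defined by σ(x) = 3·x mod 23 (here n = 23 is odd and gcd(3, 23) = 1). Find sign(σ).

Orbit of 1 under x↦3x: [1, 3, 9, 4, 12, 13, 16]… (length divides ord_23(3)).
The orbit structure of x ↦ 3x mod 23: 3 orbits of sizes [11, 11, 1].
23 − 3 = 20 transpositions; sign(π) = (−1)^20 = +1.
Via Zolotarev, sign(π_{3}) = (3|23) = +1.

+1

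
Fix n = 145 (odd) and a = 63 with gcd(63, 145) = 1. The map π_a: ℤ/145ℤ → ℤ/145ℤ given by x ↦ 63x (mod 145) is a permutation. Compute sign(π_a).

Start at x=13: 13 → 94 → 122 → 1 → 63 → 54 → 67 → … (one orbit).
8 cycles of lengths [28, 28, 28, 28, 14, 14, 4, 1].
With 8 cycles on 145 points, sign = (−1)^{145−8} = -1.
The Jacobi symbol (63|145) = -1 (Zolotarev) agrees.

-1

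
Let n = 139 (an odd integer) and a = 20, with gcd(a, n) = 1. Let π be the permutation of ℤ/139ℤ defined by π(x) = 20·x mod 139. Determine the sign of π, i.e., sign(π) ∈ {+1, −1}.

+1

Trace 71: π^k(71) = [71, 30, 44, 46, 86, 52, 67] for k=0..6.
Cycle type of π: 69×2 + 1; total 3 cycles.
With 3 cycles on 139 points, sign = (−1)^{139−3} = +1.
Check: (20/139) = +1 by Zolotarev.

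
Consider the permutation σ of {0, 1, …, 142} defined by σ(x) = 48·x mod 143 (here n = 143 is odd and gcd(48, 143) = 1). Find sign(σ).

+1

Trace 126: π^k(126) = [126, 42, 14, 100, 81, 27, 9] for k=0..6.
Decompose π into cycles: lengths [15, 15, 15, 15, 15, 15, 15, 15, 5, 5, 3, 3, 3, 3, 1] (15 cycles, including the fixed point 0).
With 15 cycles on 143 points, sign = (−1)^{143−15} = +1.
Zolotarev: (48|143) = +1, matching the cycle-count sign.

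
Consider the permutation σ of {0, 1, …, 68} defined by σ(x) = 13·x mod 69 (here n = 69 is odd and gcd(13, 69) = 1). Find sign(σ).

Trace 13: π^k(13) = [13, 31, 58, 64, 4, 52, 55] for k=0..6.
Cycle lengths of π_13 on ℤ/69ℤ: [11, 11, 11, 11, 11, 11, 1, 1, 1]; 9 cycles in total.
With 9 cycles on 69 points, sign = (−1)^{69−9} = +1.

+1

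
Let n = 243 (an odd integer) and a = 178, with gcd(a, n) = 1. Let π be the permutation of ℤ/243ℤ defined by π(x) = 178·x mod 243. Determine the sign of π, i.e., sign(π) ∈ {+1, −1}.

Start at x=142: 142 → 4 → 226 → 133 → 103 → 109 → 205 → … (one orbit).
Decompose π into cycles: lengths [81, 81, 27, 27, 9, 9, 3, 3, 1, 1, 1] (11 cycles, including the fixed point 0).
With 11 cycles on 243 points, sign = (−1)^{243−11} = +1.
(178|243)_J = +1 (Zolotarev's lemma cross-check).

+1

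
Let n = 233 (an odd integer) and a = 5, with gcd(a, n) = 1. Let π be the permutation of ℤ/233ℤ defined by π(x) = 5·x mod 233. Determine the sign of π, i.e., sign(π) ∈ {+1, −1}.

-1

Start at x=161: 161 → 106 → 64 → 87 → 202 → 78 → 157 → … (one orbit).
Cycle lengths of π_5 on ℤ/233ℤ: [232, 1]; 2 cycles in total.
Σ(ℓ_i−1) = 233−2 = 231; sign = (−1)^231 = -1.
Zolotarev: (5|233) = -1, matching the cycle-count sign.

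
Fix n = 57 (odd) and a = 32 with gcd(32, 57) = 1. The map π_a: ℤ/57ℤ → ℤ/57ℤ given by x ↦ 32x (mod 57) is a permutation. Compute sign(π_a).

+1

Trace 53: π^k(53) = [53, 43, 8, 28, 41, 1, 32] for k=0..6.
π_32 has 5 disjoint cycles with lengths [18, 18, 18, 2, 1] on {0,…,56}.
Σ(ℓ_i−1) = 57−5 = 52; sign = (−1)^52 = +1.
(32|57)_J = +1 (Zolotarev's lemma cross-check).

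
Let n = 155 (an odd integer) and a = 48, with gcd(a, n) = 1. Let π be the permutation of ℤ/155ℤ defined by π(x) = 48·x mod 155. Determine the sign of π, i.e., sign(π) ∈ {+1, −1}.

+1

Trace 68: π^k(68) = [68, 9, 122, 121, 73, 94, 17] for k=0..6.
Cycle type of π: 60×2 + 30 + 4 + 1; total 5 cycles.
Σ(ℓ_i−1) = 155−5 = 150; sign = (−1)^150 = +1.
(48|155)_J = +1 (Zolotarev's lemma cross-check).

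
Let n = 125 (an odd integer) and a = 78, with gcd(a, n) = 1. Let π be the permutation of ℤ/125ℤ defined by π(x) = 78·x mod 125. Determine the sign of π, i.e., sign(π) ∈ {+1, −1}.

Trace 13: π^k(13) = [13, 14, 92, 51, 103, 34, 27] for k=0..6.
Cycle type of π: 100 + 20 + 4 + 1; total 4 cycles.
sign(π) = (−1)^{n − #cycles} = (−1)^{125−4} = (−1)^121 = -1.

-1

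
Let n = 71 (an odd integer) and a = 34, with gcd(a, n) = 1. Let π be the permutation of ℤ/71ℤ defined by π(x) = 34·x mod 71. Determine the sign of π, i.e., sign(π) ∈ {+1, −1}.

Orbit of 32 under x↦34x: [32, 23, 1, 34, 20, 41, 45]… (length divides ord_71(34)).
Cycle lengths of π_34 on ℤ/71ℤ: [14, 14, 14, 14, 14, 1]; 6 cycles in total.
With 6 cycles on 71 points, sign = (−1)^{71−6} = -1.
Via Zolotarev, sign(π_{34}) = (34|71) = -1.

-1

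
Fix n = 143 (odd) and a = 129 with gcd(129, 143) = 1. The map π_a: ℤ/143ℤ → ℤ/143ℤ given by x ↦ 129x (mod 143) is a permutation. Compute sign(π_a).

Orbit of 129 under x↦129x: [129, 53, 116, 92, 142, 14, 90]… (length divides ord_143(129)).
20 cycles of lengths [10, 10, 10, 10, 10, 10, 10, 10, 10, 10, 10, 10, 10, 2, 2, 2, 2, 2, 2, 1].
Σ(ℓ_i−1) = 143−20 = 123; sign = (−1)^123 = -1.
Check: (129/143) = -1 by Zolotarev.

-1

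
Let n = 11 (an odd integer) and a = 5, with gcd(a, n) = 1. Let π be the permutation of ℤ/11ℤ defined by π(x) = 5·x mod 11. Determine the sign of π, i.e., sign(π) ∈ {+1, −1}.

Start at x=5: 5 → 3 → 4 → 9 → 1 → 5 (one orbit).
Cycle lengths of π_5 on ℤ/11ℤ: [5, 5, 1]; 3 cycles in total.
3 cycles on 11: each ℓ→(−1)^(ℓ−1), product (−1)^8 = +1.

+1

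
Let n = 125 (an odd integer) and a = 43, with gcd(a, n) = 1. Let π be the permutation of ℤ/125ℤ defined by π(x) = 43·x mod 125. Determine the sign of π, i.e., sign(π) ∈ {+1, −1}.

-1

Trace 18: π^k(18) = [18, 24, 32, 1, 43, 99, 7] for k=0..6.
12 cycles of lengths [20, 20, 20, 20, 20, 4, 4, 4, 4, 4, 4, 1].
With 12 cycles on 125 points, sign = (−1)^{125−12} = -1.
The Jacobi symbol (43|125) = -1 (Zolotarev) agrees.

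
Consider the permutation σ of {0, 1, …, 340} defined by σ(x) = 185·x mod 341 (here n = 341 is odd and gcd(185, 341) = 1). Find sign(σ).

Orbit of 311 under x↦185x: [311, 247, 1, 185, 125, 278, 280]… (length divides ord_341(185)).
48 cycles of lengths [10, 10, 10, 10, 10, 10, 10, 10, 10, 10, 10, 10, 10, 10, 10, 10, 10, 10, 10, 10, 10, 10, 10, 10, 10, 10, 10, 10, 10, 10, 5, 5, 2, 2, 2, 2, 2, 2, 2, 2, 2, 2, 2, 2, 2, 2, 2, 1].
341 − 48 = 293 transpositions; sign(π) = (−1)^293 = -1.
Zolotarev: (185|341) = -1, matching the cycle-count sign.

-1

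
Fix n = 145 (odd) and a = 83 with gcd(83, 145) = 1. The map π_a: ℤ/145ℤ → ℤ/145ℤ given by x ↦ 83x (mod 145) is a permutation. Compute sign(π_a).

-1

Start at x=103: 103 → 139 → 82 → 136 → 123 → 59 → 112 → … (one orbit).
Cycle type of π: 28×4 + 7×4 + 4 + 1; total 10 cycles.
Σ(ℓ_i−1) = 145−10 = 135; sign = (−1)^135 = -1.
Check: (83/145) = -1 by Zolotarev.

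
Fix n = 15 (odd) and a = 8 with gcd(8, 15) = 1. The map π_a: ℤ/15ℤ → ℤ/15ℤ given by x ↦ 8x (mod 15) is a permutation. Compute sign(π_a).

Trace 4: π^k(4) = [4, 2, 1, 8] for k=0..3.
π_8 has 5 disjoint cycles with lengths [4, 4, 4, 2, 1] on {0,…,14}.
Σ(ℓ_i−1) = 15−5 = 10; sign = (−1)^10 = +1.

+1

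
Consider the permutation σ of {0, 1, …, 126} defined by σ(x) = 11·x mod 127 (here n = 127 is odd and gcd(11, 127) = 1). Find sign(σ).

+1

Orbit of 47 under x↦11x: [47, 9, 99, 73, 41, 70, 8]… (length divides ord_127(11)).
Cycle type of π: 63×2 + 1; total 3 cycles.
Σ(ℓ_i−1) = 127−3 = 124; sign = (−1)^124 = +1.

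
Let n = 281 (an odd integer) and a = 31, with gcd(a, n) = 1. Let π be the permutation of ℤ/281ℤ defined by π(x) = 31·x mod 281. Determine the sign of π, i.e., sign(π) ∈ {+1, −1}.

Start at x=279: 279 → 219 → 45 → 271 → 252 → 225 → 231 → … (one orbit).
π_31 has 3 disjoint cycles with lengths [140, 140, 1] on {0,…,280}.
n − c = 281 − 3 = 278; sign = (−1)^278 = +1.
Via Zolotarev, sign(π_{31}) = (31|281) = +1.

+1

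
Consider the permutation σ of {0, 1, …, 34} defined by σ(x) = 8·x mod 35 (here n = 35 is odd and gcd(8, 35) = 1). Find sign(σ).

Orbit of 8 under x↦8x: [8, 29, 22, 1]… (length divides ord_35(8)).
Decompose π into cycles: lengths [4, 4, 4, 4, 4, 4, 4, 1, 1, 1, 1, 1, 1, 1] (14 cycles, including the fixed point 0).
sign(π) = (−1)^{n − #cycles} = (−1)^{35−14} = (−1)^21 = -1.

-1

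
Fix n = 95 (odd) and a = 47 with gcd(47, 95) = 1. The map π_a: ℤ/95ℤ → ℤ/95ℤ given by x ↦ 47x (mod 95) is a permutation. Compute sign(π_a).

Start at x=17: 17 → 39 → 28 → 81 → 7 → 44 → 73 → … (one orbit).
Decompose π into cycles: lengths [36, 36, 9, 9, 4, 1] (6 cycles, including the fixed point 0).
With 6 cycles on 95 points, sign = (−1)^{95−6} = -1.

-1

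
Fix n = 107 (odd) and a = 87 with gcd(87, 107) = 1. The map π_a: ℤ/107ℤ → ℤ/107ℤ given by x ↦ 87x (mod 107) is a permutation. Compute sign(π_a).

+1

Start at x=105: 105 → 40 → 56 → 57 → 37 → 9 → 34 → … (one orbit).
Cycle lengths of π_87 on ℤ/107ℤ: [53, 53, 1]; 3 cycles in total.
Σ(ℓ_i−1) = 107−3 = 104; sign = (−1)^104 = +1.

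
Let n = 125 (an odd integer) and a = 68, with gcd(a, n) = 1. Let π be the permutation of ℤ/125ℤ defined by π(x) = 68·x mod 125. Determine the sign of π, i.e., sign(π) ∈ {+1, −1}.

-1

Start at x=68: 68 → 124 → 57 → 1 → 68 (one orbit).
Decompose π into cycles: lengths [4, 4, 4, 4, 4, 4, 4, 4, 4, 4, 4, 4, 4, 4, 4, 4, 4, 4, 4, 4, 4, 4, 4, 4, 4, 4, 4, 4, 4, 4, 4, 1] (32 cycles, including the fixed point 0).
125 − 32 = 93 transpositions; sign(π) = (−1)^93 = -1.
Check: (68/125) = -1 by Zolotarev.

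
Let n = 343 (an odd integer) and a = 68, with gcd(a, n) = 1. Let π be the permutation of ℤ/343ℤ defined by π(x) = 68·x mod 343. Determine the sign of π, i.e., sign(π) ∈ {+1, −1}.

-1

Trace 246: π^k(246) = [246, 264, 116, 342, 275, 178, 99] for k=0..6.
Cycle type of π: 42×7 + 6×8 + 1; total 16 cycles.
sign(π) = (−1)^{n − #cycles} = (−1)^{343−16} = (−1)^327 = -1.
(68|343)_J = -1 (Zolotarev's lemma cross-check).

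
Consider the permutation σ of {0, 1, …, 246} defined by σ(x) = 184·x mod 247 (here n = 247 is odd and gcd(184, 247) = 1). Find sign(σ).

+1

Orbit of 136 under x↦184x: [136, 77, 89, 74, 31, 23, 33]… (length divides ord_247(184)).
Cycle lengths of π_184 on ℤ/247ℤ: [36, 36, 36, 36, 36, 36, 18, 12, 1]; 9 cycles in total.
sign(π) = (−1)^{n − #cycles} = (−1)^{247−9} = (−1)^238 = +1.
The Jacobi symbol (184|247) = +1 (Zolotarev) agrees.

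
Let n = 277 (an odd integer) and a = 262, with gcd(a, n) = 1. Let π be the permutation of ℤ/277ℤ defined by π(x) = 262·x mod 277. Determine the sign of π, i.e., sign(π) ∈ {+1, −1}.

Start at x=33: 33 → 59 → 223 → 256 → 38 → 261 → 240 → … (one orbit).
Decompose π into cycles: lengths [92, 92, 92, 1] (4 cycles, including the fixed point 0).
Σ(ℓ_i−1) = 277−4 = 273; sign = (−1)^273 = -1.

-1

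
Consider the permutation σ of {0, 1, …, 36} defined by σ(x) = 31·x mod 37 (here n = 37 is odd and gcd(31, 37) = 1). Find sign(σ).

Orbit of 31 under x↦31x: [31, 36, 6, 1]… (length divides ord_37(31)).
Cycle lengths of π_31 on ℤ/37ℤ: [4, 4, 4, 4, 4, 4, 4, 4, 4, 1]; 10 cycles in total.
With 10 cycles on 37 points, sign = (−1)^{37−10} = -1.
Via Zolotarev, sign(π_{31}) = (31|37) = -1.

-1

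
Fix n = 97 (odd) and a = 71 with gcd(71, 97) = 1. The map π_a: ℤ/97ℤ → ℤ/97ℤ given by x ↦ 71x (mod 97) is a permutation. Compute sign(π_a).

-1

Start at x=2: 2 → 45 → 91 → 59 → 18 → 17 → 43 → … (one orbit).
Cycle type of π: 96 + 1; total 2 cycles.
sign(π) = (−1)^{n − #cycles} = (−1)^{97−2} = (−1)^95 = -1.
The Jacobi symbol (71|97) = -1 (Zolotarev) agrees.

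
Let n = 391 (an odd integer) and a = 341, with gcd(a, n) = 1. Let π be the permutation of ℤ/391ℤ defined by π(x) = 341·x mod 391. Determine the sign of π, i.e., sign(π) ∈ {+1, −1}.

Trace 324: π^k(324) = [324, 222, 239, 171, 52, 137, 188] for k=0..6.
Cycle type of π: 22×17 + 1×17; total 34 cycles.
Σ(ℓ_i−1) = 391−34 = 357; sign = (−1)^357 = -1.

-1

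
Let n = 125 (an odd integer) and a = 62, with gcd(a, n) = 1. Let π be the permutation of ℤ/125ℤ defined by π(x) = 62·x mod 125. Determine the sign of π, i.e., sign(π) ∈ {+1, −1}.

Start at x=79: 79 → 23 → 51 → 37 → 44 → 103 → 11 → … (one orbit).
The orbit structure of x ↦ 62x mod 125: 4 orbits of sizes [100, 20, 4, 1].
With 4 cycles on 125 points, sign = (−1)^{125−4} = -1.

-1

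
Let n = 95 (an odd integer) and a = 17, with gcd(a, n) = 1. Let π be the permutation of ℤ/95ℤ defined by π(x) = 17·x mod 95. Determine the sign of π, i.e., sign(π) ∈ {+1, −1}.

Orbit of 36 under x↦17x: [36, 42, 49, 73, 6, 7, 24]… (length divides ord_95(17)).
Cycle type of π: 36×2 + 9×2 + 4 + 1; total 6 cycles.
6 cycles on 95: each ℓ→(−1)^(ℓ−1), product (−1)^89 = -1.

-1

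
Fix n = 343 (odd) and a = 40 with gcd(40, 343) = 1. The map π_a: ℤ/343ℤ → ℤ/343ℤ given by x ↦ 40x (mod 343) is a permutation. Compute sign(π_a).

Start at x=6: 6 → 240 → 339 → 183 → 117 → 221 → 265 → … (one orbit).
Decompose π into cycles: lengths [294, 42, 6, 1] (4 cycles, including the fixed point 0).
With 4 cycles on 343 points, sign = (−1)^{343−4} = -1.

-1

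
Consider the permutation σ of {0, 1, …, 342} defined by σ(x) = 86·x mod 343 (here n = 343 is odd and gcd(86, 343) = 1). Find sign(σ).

Orbit of 193 under x↦86x: [193, 134, 205, 137, 120, 30, 179]… (length divides ord_343(86)).
The orbit structure of x ↦ 86x mod 343: 7 orbits of sizes [147, 147, 21, 21, 3, 3, 1].
sign(π) = (−1)^{n − #cycles} = (−1)^{343−7} = (−1)^336 = +1.
(86|343)_J = +1 (Zolotarev's lemma cross-check).

+1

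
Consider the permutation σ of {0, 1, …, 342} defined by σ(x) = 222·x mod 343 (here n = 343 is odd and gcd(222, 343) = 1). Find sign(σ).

-1

Orbit of 296 under x↦222x: [296, 199, 274, 117, 249, 55, 205]… (length divides ord_343(222)).
π_222 has 4 disjoint cycles with lengths [294, 42, 6, 1] on {0,…,342}.
4 cycles on 343: each ℓ→(−1)^(ℓ−1), product (−1)^339 = -1.
Check: (222/343) = -1 by Zolotarev.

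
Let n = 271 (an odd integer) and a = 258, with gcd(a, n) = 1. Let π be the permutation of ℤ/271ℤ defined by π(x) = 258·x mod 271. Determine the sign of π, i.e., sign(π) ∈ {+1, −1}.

Start at x=258: 258 → 169 → 242 → 106 → 248 → 28 → 178 → … (one orbit).
31 cycles of lengths [9, 9, 9, 9, 9, 9, 9, 9, 9, 9, 9, 9, 9, 9, 9, 9, 9, 9, 9, 9, 9, 9, 9, 9, 9, 9, 9, 9, 9, 9, 1].
With 31 cycles on 271 points, sign = (−1)^{271−31} = +1.

+1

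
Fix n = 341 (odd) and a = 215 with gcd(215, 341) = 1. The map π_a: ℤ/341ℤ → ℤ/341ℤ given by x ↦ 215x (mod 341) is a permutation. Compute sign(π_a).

Start at x=151: 151 → 70 → 46 → 1 → 215 → 190 → 271 → … (one orbit).
35 cycles of lengths [10, 10, 10, 10, 10, 10, 10, 10, 10, 10, 10, 10, 10, 10, 10, 10, 10, 10, 10, 10, 10, 10, 10, 10, 10, 10, 10, 10, 10, 10, 10, 10, 10, 10, 1].
341 − 35 = 306 transpositions; sign(π) = (−1)^306 = +1.

+1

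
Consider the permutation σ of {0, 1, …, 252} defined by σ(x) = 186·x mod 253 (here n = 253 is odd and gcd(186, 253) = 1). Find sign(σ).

-1

Trace 131: π^k(131) = [131, 78, 87, 243, 164, 144, 219] for k=0..6.
Cycle lengths of π_186 on ℤ/253ℤ: [22, 22, 22, 22, 22, 22, 22, 22, 22, 22, 11, 11, 2, 2, 2, 2, 2, 1]; 18 cycles in total.
With 18 cycles on 253 points, sign = (−1)^{253−18} = -1.
Via Zolotarev, sign(π_{186}) = (186|253) = -1.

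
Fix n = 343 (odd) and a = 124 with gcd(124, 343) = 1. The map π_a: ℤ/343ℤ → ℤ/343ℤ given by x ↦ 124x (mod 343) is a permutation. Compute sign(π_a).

Orbit of 60 under x↦124x: [60, 237, 233, 80, 316, 82, 221]… (length divides ord_343(124)).
Decompose π into cycles: lengths [294, 42, 6, 1] (4 cycles, including the fixed point 0).
4 cycles on 343: each ℓ→(−1)^(ℓ−1), product (−1)^339 = -1.
Check: (124/343) = -1 by Zolotarev.

-1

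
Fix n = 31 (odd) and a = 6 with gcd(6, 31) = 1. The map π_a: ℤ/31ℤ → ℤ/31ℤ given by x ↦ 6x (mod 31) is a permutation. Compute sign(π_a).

-1

Start at x=25: 25 → 26 → 1 → 6 → 5 → 30 → 25 (one orbit).
The orbit structure of x ↦ 6x mod 31: 6 orbits of sizes [6, 6, 6, 6, 6, 1].
With 6 cycles on 31 points, sign = (−1)^{31−6} = -1.
(6|31)_J = -1 (Zolotarev's lemma cross-check).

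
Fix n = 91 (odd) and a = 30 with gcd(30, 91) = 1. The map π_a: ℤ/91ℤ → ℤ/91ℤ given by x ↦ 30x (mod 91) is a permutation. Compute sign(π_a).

Orbit of 1 under x↦30x: [1, 30, 81, 64, 9, 88]… (length divides ord_91(30)).
Decompose π into cycles: lengths [6, 6, 6, 6, 6, 6, 6, 6, 6, 6, 6, 6, 6, 6, 3, 3, 1] (17 cycles, including the fixed point 0).
n − c = 91 − 17 = 74; sign = (−1)^74 = +1.
Via Zolotarev, sign(π_{30}) = (30|91) = +1.

+1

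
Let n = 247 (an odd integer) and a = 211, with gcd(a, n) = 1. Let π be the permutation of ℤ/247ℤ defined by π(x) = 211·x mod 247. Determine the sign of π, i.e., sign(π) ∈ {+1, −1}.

Trace 183: π^k(183) = [183, 81, 48, 1, 211, 61, 27] for k=0..6.
Decompose π into cycles: lengths [18, 18, 18, 18, 18, 18, 18, 18, 18, 18, 18, 18, 18, 3, 3, 3, 3, 1] (18 cycles, including the fixed point 0).
18 cycles on 247: each ℓ→(−1)^(ℓ−1), product (−1)^229 = -1.

-1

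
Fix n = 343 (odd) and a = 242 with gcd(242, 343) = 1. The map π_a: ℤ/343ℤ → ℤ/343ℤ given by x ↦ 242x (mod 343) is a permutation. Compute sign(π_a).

Start at x=330: 330 → 284 → 128 → 106 → 270 → 170 → 323 → … (one orbit).
Cycle type of π: 147×2 + 21×2 + 3×2 + 1; total 7 cycles.
With 7 cycles on 343 points, sign = (−1)^{343−7} = +1.
Via Zolotarev, sign(π_{242}) = (242|343) = +1.

+1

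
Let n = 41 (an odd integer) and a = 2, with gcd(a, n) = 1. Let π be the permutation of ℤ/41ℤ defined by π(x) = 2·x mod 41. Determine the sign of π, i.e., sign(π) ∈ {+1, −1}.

Orbit of 33 under x↦2x: [33, 25, 9, 18, 36, 31, 21]… (length divides ord_41(2)).
Cycle type of π: 20×2 + 1; total 3 cycles.
Σ(ℓ_i−1) = 41−3 = 38; sign = (−1)^38 = +1.

+1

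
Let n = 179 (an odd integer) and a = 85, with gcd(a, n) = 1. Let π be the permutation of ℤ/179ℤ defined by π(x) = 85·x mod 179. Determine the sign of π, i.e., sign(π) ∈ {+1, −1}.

Trace 59: π^k(59) = [59, 3, 76, 16, 107, 145, 153] for k=0..6.
π_85 has 3 disjoint cycles with lengths [89, 89, 1] on {0,…,178}.
Σ(ℓ_i−1) = 179−3 = 176; sign = (−1)^176 = +1.
(85|179)_J = +1 (Zolotarev's lemma cross-check).

+1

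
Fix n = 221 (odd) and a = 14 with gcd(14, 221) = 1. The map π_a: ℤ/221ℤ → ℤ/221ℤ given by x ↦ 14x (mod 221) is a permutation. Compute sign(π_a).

-1

Trace 66: π^k(66) = [66, 40, 118, 105, 144, 27, 157] for k=0..6.
Cycle type of π: 16×13 + 1×13; total 26 cycles.
With 26 cycles on 221 points, sign = (−1)^{221−26} = -1.
The Jacobi symbol (14|221) = -1 (Zolotarev) agrees.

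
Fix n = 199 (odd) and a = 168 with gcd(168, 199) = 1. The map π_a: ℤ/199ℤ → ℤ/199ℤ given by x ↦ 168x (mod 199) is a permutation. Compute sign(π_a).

-1

Trace 56: π^k(56) = [56, 55, 86, 120, 61, 99, 115] for k=0..6.
2 cycles of lengths [198, 1].
2 cycles on 199: each ℓ→(−1)^(ℓ−1), product (−1)^197 = -1.
Check: (168/199) = -1 by Zolotarev.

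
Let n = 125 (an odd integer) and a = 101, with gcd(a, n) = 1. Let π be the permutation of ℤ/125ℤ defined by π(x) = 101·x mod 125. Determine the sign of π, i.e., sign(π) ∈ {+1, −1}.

Orbit of 1 under x↦101x: [1, 101, 76, 51, 26]… (length divides ord_125(101)).
The orbit structure of x ↦ 101x mod 125: 45 orbits of sizes [5, 5, 5, 5, 5, 5, 5, 5, 5, 5, 5, 5, 5, 5, 5, 5, 5, 5, 5, 5, 1, 1, 1, 1, 1, 1, 1, 1, 1, 1, 1, 1, 1, 1, 1, 1, 1, 1, 1, 1, 1, 1, 1, 1, 1].
With 45 cycles on 125 points, sign = (−1)^{125−45} = +1.

+1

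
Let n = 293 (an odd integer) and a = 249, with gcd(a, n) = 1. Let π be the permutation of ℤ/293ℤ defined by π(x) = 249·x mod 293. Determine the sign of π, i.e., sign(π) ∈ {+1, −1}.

-1

Orbit of 199 under x↦249x: [199, 34, 262, 192, 49, 188, 225]… (length divides ord_293(249)).
Cycle type of π: 292 + 1; total 2 cycles.
sign(π) = (−1)^{n − #cycles} = (−1)^{293−2} = (−1)^291 = -1.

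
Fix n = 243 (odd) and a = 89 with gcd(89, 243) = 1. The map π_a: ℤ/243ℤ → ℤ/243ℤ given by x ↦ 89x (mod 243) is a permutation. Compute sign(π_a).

-1

Trace 226: π^k(226) = [226, 188, 208, 44, 28, 62, 172] for k=0..6.
Cycle lengths of π_89 on ℤ/243ℤ: [54, 54, 54, 18, 18, 18, 6, 6, 6, 2, 2, 2, 2, 1]; 14 cycles in total.
With 14 cycles on 243 points, sign = (−1)^{243−14} = -1.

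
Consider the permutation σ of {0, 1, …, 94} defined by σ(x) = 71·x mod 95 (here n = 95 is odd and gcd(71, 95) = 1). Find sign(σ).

-1

Trace 6: π^k(6) = [6, 46, 36, 86, 26, 41, 61] for k=0..6.
Decompose π into cycles: lengths [18, 18, 18, 18, 18, 1, 1, 1, 1, 1] (10 cycles, including the fixed point 0).
sign(π) = (−1)^{n − #cycles} = (−1)^{95−10} = (−1)^85 = -1.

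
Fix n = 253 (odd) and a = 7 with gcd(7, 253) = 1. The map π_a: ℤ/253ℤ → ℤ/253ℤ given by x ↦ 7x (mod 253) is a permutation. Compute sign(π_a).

+1

Start at x=112: 112 → 25 → 175 → 213 → 226 → 64 → 195 → … (one orbit).
5 cycles of lengths [110, 110, 22, 10, 1].
5 cycles on 253: each ℓ→(−1)^(ℓ−1), product (−1)^248 = +1.
(7|253)_J = +1 (Zolotarev's lemma cross-check).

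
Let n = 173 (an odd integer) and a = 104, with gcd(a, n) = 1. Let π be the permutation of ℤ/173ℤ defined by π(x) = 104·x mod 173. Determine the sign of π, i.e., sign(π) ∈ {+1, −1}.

-1

Orbit of 148 under x↦104x: [148, 168, 172, 69, 83, 155, 31]… (length divides ord_173(104)).
Decompose π into cycles: lengths [172, 1] (2 cycles, including the fixed point 0).
With 2 cycles on 173 points, sign = (−1)^{173−2} = -1.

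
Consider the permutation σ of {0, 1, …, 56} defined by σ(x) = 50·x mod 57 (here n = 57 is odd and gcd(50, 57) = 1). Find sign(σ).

Start at x=50: 50 → 49 → 56 → 7 → 8 → 1 → 50 (one orbit).
The orbit structure of x ↦ 50x mod 57: 11 orbits of sizes [6, 6, 6, 6, 6, 6, 6, 6, 6, 2, 1].
57 − 11 = 46 transpositions; sign(π) = (−1)^46 = +1.

+1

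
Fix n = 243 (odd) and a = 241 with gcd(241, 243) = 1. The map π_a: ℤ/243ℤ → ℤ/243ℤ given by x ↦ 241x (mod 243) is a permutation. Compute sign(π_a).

+1

Orbit of 16 under x↦241x: [16, 211, 64, 115, 13, 217, 52]… (length divides ord_243(241)).
The orbit structure of x ↦ 241x mod 243: 11 orbits of sizes [81, 81, 27, 27, 9, 9, 3, 3, 1, 1, 1].
With 11 cycles on 243 points, sign = (−1)^{243−11} = +1.
(241|243)_J = +1 (Zolotarev's lemma cross-check).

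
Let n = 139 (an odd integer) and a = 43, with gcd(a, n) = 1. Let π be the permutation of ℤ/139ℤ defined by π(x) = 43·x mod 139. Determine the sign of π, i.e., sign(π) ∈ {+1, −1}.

-1

Orbit of 138 under x↦43x: [138, 96, 97, 1, 43, 42]… (length divides ord_139(43)).
Cycle lengths of π_43 on ℤ/139ℤ: [6, 6, 6, 6, 6, 6, 6, 6, 6, 6, 6, 6, 6, 6, 6, 6, 6, 6, 6, 6, 6, 6, 6, 1]; 24 cycles in total.
n − c = 139 − 24 = 115; sign = (−1)^115 = -1.
(43|139)_J = -1 (Zolotarev's lemma cross-check).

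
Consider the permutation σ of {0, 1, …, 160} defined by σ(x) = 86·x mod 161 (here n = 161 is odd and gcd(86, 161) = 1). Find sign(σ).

-1

Start at x=71: 71 → 149 → 95 → 120 → 16 → 88 → 1 → … (one orbit).
Cycle type of π: 66×2 + 22 + 3×2 + 1; total 6 cycles.
With 6 cycles on 161 points, sign = (−1)^{161−6} = -1.
Via Zolotarev, sign(π_{86}) = (86|161) = -1.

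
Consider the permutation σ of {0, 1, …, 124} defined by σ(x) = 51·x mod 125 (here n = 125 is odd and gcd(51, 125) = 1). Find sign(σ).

+1

Start at x=101: 101 → 26 → 76 → 1 → 51 → 101 (one orbit).
45 cycles of lengths [5, 5, 5, 5, 5, 5, 5, 5, 5, 5, 5, 5, 5, 5, 5, 5, 5, 5, 5, 5, 1, 1, 1, 1, 1, 1, 1, 1, 1, 1, 1, 1, 1, 1, 1, 1, 1, 1, 1, 1, 1, 1, 1, 1, 1].
n − c = 125 − 45 = 80; sign = (−1)^80 = +1.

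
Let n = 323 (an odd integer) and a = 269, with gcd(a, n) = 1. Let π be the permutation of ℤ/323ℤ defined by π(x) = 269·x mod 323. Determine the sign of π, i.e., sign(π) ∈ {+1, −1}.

Start at x=137: 137 → 31 → 264 → 279 → 115 → 250 → 66 → … (one orbit).
Decompose π into cycles: lengths [144, 144, 18, 16, 1] (5 cycles, including the fixed point 0).
With 5 cycles on 323 points, sign = (−1)^{323−5} = +1.

+1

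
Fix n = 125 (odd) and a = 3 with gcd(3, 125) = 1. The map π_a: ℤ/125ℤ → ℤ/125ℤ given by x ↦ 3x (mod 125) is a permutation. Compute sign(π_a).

-1

Orbit of 48 under x↦3x: [48, 19, 57, 46, 13, 39, 117]… (length divides ord_125(3)).
Cycle type of π: 100 + 20 + 4 + 1; total 4 cycles.
4 cycles on 125: each ℓ→(−1)^(ℓ−1), product (−1)^121 = -1.
(3|125)_J = -1 (Zolotarev's lemma cross-check).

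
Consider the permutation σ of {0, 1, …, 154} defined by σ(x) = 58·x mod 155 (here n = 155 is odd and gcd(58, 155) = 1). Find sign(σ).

+1

Orbit of 64 under x↦58x: [64, 147, 1, 58, 109, 122, 101]… (length divides ord_155(58)).
Cycle lengths of π_58 on ℤ/155ℤ: [20, 20, 20, 20, 20, 20, 10, 10, 10, 4, 1]; 11 cycles in total.
sign(π) = (−1)^{n − #cycles} = (−1)^{155−11} = (−1)^144 = +1.
Via Zolotarev, sign(π_{58}) = (58|155) = +1.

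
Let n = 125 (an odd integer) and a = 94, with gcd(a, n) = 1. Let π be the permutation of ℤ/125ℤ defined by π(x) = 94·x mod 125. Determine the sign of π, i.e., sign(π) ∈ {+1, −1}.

Trace 71: π^k(71) = [71, 49, 106, 89, 116, 29, 101] for k=0..6.
π_94 has 7 disjoint cycles with lengths [50, 50, 10, 10, 2, 2, 1] on {0,…,124}.
7 cycles on 125: each ℓ→(−1)^(ℓ−1), product (−1)^118 = +1.
Check: (94/125) = +1 by Zolotarev.

+1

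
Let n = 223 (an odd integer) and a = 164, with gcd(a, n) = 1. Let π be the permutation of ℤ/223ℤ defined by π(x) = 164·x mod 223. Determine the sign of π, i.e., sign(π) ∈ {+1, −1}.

Trace 7: π^k(7) = [7, 33, 60, 28, 132, 17, 112] for k=0..6.
Decompose π into cycles: lengths [37, 37, 37, 37, 37, 37, 1] (7 cycles, including the fixed point 0).
7 cycles on 223: each ℓ→(−1)^(ℓ−1), product (−1)^216 = +1.

+1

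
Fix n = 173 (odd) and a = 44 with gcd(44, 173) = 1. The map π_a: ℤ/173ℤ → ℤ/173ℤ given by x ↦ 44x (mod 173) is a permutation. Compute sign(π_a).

Orbit of 42 under x↦44x: [42, 118, 2, 88, 66, 136, 102]… (length divides ord_173(44)).
Cycle lengths of π_44 on ℤ/173ℤ: [172, 1]; 2 cycles in total.
n − c = 173 − 2 = 171; sign = (−1)^171 = -1.
Check: (44/173) = -1 by Zolotarev.

-1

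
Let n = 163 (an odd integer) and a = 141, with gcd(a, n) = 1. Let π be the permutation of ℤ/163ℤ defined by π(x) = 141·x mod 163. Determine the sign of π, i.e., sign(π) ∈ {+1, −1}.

-1

Trace 86: π^k(86) = [86, 64, 59, 6, 31, 133, 8] for k=0..6.
π_141 has 4 disjoint cycles with lengths [54, 54, 54, 1] on {0,…,162}.
163 − 4 = 159 transpositions; sign(π) = (−1)^159 = -1.
(141|163)_J = -1 (Zolotarev's lemma cross-check).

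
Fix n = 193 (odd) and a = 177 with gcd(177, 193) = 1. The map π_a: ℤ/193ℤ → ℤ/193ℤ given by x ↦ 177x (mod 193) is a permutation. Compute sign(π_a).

+1

Trace 43: π^k(43) = [43, 84, 7, 81, 55, 85, 184] for k=0..6.
The orbit structure of x ↦ 177x mod 193: 9 orbits of sizes [24, 24, 24, 24, 24, 24, 24, 24, 1].
9 cycles on 193: each ℓ→(−1)^(ℓ−1), product (−1)^184 = +1.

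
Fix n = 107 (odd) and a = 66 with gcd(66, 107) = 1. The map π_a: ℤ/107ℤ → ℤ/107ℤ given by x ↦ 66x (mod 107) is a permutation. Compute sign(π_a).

Start at x=52: 52 → 8 → 100 → 73 → 3 → 91 → 14 → … (one orbit).
π_66 has 2 disjoint cycles with lengths [106, 1] on {0,…,106}.
sign(π) = (−1)^{n − #cycles} = (−1)^{107−2} = (−1)^105 = -1.
Zolotarev: (66|107) = -1, matching the cycle-count sign.

-1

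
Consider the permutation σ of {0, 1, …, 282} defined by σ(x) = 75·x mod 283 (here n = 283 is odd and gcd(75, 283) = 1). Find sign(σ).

-1

Trace 140: π^k(140) = [140, 29, 194, 117, 2, 150, 213] for k=0..6.
Cycle type of π: 282 + 1; total 2 cycles.
283 − 2 = 281 transpositions; sign(π) = (−1)^281 = -1.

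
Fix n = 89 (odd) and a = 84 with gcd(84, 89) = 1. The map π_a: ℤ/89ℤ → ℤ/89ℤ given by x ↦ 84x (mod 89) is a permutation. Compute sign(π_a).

Start at x=36: 36 → 87 → 10 → 39 → 72 → 85 → 20 → … (one orbit).
3 cycles of lengths [44, 44, 1].
n − c = 89 − 3 = 86; sign = (−1)^86 = +1.
(84|89)_J = +1 (Zolotarev's lemma cross-check).

+1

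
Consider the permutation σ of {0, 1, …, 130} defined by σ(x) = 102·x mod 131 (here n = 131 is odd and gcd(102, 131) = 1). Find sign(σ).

Orbit of 58 under x↦102x: [58, 21, 46, 107, 41, 121, 28]… (length divides ord_131(102)).
Cycle lengths of π_102 on ℤ/131ℤ: [65, 65, 1]; 3 cycles in total.
Σ(ℓ_i−1) = 131−3 = 128; sign = (−1)^128 = +1.
(102|131)_J = +1 (Zolotarev's lemma cross-check).

+1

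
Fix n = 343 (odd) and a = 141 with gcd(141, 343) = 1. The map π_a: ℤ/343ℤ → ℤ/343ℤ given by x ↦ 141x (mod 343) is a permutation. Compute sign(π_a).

Orbit of 78 under x↦141x: [78, 22, 15, 57, 148, 288, 134]… (length divides ord_343(141)).
The orbit structure of x ↦ 141x mod 343: 19 orbits of sizes [49, 49, 49, 49, 49, 49, 7, 7, 7, 7, 7, 7, 1, 1, 1, 1, 1, 1, 1].
With 19 cycles on 343 points, sign = (−1)^{343−19} = +1.
Check: (141/343) = +1 by Zolotarev.

+1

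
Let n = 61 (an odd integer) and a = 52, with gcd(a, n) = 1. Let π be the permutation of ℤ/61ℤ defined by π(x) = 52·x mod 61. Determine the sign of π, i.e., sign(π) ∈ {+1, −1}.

Trace 27: π^k(27) = [27, 1, 52, 20, 3, 34, 60] for k=0..6.
The orbit structure of x ↦ 52x mod 61: 7 orbits of sizes [10, 10, 10, 10, 10, 10, 1].
sign(π) = (−1)^{n − #cycles} = (−1)^{61−7} = (−1)^54 = +1.
Via Zolotarev, sign(π_{52}) = (52|61) = +1.

+1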